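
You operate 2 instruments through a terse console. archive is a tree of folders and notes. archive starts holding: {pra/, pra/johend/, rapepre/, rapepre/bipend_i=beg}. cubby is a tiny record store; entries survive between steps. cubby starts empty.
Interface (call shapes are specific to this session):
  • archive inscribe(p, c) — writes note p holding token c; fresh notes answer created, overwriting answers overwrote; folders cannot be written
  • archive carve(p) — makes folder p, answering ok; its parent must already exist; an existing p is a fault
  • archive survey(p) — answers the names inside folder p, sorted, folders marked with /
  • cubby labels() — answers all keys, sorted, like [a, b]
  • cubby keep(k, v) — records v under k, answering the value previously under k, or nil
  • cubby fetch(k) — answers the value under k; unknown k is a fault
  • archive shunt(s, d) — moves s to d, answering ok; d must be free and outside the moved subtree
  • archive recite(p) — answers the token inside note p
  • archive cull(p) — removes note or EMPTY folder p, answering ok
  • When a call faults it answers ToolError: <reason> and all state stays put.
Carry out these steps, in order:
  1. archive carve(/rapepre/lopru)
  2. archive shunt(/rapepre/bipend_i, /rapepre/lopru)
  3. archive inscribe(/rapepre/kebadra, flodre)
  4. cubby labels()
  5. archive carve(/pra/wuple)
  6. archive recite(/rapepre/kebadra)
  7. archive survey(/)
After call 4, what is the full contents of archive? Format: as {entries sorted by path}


Answer: {pra/, pra/johend/, rapepre/, rapepre/bipend_i=beg, rapepre/kebadra=flodre, rapepre/lopru/}

Derivation:
-> archive carve(p: /rapepre/lopru)
<- ok
-> archive shunt(s: /rapepre/bipend_i, d: /rapepre/lopru)
<- ToolError: exists
-> archive inscribe(p: /rapepre/kebadra, c: flodre)
<- created
-> cubby labels()
<- []
-> archive carve(p: /pra/wuple)
<- ok
-> archive recite(p: /rapepre/kebadra)
<- flodre
-> archive survey(p: /)
<- [pra/, rapepre/]


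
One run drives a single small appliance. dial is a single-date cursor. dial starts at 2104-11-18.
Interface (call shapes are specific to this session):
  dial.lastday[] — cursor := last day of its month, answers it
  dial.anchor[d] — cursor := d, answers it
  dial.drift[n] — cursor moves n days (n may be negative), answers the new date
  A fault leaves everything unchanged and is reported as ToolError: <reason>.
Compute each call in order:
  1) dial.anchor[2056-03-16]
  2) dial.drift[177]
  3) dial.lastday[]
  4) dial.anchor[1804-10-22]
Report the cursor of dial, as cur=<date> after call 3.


Answer: cur=2056-09-30

Derivation:
[in] dial.anchor 2056-03-16
  2056-03-16
[in] dial.drift 177
  2056-09-09
[in] dial.lastday
  2056-09-30
[in] dial.anchor 1804-10-22
  1804-10-22


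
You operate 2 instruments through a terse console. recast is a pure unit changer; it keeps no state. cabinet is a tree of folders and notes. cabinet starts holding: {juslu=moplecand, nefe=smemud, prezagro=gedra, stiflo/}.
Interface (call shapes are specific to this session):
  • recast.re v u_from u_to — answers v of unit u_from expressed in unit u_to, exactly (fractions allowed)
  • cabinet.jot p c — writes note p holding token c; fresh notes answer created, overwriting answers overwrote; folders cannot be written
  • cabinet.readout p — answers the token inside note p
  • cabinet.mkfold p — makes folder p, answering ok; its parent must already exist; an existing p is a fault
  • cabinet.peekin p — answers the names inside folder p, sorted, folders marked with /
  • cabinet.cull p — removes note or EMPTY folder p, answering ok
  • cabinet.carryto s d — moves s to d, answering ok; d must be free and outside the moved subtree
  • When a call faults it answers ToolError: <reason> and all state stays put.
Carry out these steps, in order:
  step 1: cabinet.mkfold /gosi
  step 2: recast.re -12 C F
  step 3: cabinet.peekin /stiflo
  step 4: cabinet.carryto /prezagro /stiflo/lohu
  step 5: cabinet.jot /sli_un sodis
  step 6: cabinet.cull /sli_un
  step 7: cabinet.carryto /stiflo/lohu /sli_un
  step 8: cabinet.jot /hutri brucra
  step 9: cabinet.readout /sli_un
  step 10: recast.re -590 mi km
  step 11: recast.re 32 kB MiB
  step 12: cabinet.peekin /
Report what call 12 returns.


Answer: [gosi/, hutri, juslu, nefe, sli_un, stiflo/]

Derivation:
I run cabinet.mkfold using p='/gosi', which returns ok.
Next I call recast.re using v='-12', u_from='C', u_to='F', and get 52/5.
I try cabinet.peekin using p='/stiflo', and see [].
Now I run cabinet.carryto using s='/prezagro', d='/stiflo/lohu', which returns ok.
Now I run cabinet.jot using p='/sli_un', c='sodis', which returns created.
Calling cabinet.cull using p='/sli_un', which returns ok.
Calling cabinet.carryto using s='/stiflo/lohu', d='/sli_un', which returns ok.
Invoking cabinet.jot using p='/hutri', c='brucra': created.
I invoke cabinet.readout using p='/sli_un', → gedra.
I use recast.re using v='-590', u_from='mi', u_to='km': -2967228/3125.
Using recast.re using v='32', u_from='kB', u_to='MiB', and see 125/4096.
I use cabinet.peekin using p='/': [gosi/, hutri, juslu, nefe, sli_un, stiflo/].


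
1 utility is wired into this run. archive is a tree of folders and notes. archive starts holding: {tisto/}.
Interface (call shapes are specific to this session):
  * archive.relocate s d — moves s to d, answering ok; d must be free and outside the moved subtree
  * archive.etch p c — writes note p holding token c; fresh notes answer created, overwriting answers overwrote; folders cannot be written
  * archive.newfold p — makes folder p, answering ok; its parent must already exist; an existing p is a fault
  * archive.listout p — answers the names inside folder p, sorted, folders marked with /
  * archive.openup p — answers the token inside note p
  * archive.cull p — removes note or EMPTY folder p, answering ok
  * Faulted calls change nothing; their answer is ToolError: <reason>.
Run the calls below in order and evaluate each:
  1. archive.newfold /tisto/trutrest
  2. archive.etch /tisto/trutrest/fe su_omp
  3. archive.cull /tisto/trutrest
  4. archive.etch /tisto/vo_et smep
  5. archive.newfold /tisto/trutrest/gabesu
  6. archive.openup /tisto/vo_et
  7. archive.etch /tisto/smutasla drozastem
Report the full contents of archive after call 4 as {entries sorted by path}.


>>> newfold p→/tisto/trutrest
  ok
>>> etch p→/tisto/trutrest/fe c→su_omp
  created
>>> cull p→/tisto/trutrest
  ToolError: not empty
>>> etch p→/tisto/vo_et c→smep
  created
>>> newfold p→/tisto/trutrest/gabesu
  ok
>>> openup p→/tisto/vo_et
  smep
>>> etch p→/tisto/smutasla c→drozastem
  created

Answer: {tisto/, tisto/trutrest/, tisto/trutrest/fe=su_omp, tisto/vo_et=smep}


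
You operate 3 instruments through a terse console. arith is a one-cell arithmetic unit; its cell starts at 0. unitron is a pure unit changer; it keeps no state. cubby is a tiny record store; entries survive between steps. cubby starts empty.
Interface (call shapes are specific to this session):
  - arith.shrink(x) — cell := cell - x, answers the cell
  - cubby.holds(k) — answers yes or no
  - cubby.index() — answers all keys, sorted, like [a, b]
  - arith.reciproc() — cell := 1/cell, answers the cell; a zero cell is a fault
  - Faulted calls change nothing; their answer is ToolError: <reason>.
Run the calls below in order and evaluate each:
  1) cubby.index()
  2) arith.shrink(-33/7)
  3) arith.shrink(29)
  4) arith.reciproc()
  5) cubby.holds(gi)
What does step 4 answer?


> cubby.index
:: []
> arith.shrink x→-33/7
:: 33/7
> arith.shrink x→29
:: -170/7
> arith.reciproc
:: -7/170
> cubby.holds k→gi
:: no

Answer: -7/170


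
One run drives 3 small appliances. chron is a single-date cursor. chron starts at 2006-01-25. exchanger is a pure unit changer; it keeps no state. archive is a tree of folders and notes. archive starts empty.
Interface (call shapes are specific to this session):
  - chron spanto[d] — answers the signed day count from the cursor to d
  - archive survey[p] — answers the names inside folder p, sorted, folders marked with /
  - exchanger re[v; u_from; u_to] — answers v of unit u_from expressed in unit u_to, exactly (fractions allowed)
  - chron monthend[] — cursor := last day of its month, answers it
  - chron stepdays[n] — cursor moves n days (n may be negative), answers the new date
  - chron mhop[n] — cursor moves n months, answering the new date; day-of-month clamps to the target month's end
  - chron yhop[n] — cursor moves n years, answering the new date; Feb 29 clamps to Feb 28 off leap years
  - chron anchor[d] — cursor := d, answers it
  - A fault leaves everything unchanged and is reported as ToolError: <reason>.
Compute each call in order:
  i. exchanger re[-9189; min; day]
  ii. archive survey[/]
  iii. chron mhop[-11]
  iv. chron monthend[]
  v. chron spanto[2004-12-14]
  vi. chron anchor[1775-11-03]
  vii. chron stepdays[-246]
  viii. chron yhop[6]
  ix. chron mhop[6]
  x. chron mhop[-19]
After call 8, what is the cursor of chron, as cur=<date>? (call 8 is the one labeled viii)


Act: exchanger re[v: -9189; u_from: min; u_to: day]
Obs: -1021/160
Act: archive survey[p: /]
Obs: []
Act: chron mhop[n: -11]
Obs: 2005-02-25
Act: chron monthend[]
Obs: 2005-02-28
Act: chron spanto[d: 2004-12-14]
Obs: -76
Act: chron anchor[d: 1775-11-03]
Obs: 1775-11-03
Act: chron stepdays[n: -246]
Obs: 1775-03-02
Act: chron yhop[n: 6]
Obs: 1781-03-02
Act: chron mhop[n: 6]
Obs: 1781-09-02
Act: chron mhop[n: -19]
Obs: 1780-02-02

Answer: cur=1781-03-02


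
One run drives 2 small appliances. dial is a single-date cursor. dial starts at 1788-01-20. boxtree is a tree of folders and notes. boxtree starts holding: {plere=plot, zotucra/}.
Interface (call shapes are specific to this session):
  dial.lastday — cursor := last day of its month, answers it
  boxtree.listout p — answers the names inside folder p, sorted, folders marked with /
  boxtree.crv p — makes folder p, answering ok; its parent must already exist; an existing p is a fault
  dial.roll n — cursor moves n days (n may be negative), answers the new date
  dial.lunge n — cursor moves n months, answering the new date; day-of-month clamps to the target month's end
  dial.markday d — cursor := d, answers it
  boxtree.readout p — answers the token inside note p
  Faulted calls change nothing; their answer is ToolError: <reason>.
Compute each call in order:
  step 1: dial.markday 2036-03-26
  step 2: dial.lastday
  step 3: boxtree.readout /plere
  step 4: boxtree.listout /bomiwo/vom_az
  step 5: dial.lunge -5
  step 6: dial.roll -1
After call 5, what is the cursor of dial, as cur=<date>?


Answer: cur=2035-10-31

Derivation:
Using markday with d='2036-03-26': 2036-03-26.
Then lastday(), giving 2036-03-31.
Invoking readout with p='/plere', → plot.
Invoking listout with p='/bomiwo/vom_az', and see ToolError: not found.
I use lunge with n='-5', and see 2035-10-31.
I call roll with n='-1', yielding 2035-10-30.


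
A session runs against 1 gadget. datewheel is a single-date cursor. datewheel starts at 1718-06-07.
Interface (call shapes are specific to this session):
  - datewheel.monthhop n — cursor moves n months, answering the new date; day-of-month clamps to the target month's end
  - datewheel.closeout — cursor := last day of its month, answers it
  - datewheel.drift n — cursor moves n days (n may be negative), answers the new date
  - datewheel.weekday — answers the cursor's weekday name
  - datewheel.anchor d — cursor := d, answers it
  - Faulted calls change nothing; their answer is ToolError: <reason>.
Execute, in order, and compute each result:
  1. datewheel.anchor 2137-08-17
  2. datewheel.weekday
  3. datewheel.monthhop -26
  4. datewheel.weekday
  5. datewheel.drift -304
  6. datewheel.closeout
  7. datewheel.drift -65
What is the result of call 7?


Answer: 2134-06-27

Derivation:
# datewheel.anchor(d→2137-08-17) => 2137-08-17
# datewheel.weekday() => Saturday
# datewheel.monthhop(n→-26) => 2135-06-17
# datewheel.weekday() => Friday
# datewheel.drift(n→-304) => 2134-08-17
# datewheel.closeout() => 2134-08-31
# datewheel.drift(n→-65) => 2134-06-27


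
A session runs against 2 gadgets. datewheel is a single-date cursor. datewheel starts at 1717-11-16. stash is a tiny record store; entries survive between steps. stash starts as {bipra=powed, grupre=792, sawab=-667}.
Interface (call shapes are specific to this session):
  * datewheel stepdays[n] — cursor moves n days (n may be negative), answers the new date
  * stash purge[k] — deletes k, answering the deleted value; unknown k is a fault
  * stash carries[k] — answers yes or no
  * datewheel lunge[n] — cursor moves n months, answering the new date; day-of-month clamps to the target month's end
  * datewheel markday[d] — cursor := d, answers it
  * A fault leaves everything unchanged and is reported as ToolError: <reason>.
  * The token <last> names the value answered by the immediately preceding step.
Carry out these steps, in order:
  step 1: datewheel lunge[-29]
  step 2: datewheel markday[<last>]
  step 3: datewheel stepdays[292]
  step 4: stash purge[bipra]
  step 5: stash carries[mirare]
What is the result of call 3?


Answer: 1716-04-03

Derivation:
$ datewheel lunge n: -29
  1715-06-16
$ datewheel markday d: <last>
  1715-06-16
$ datewheel stepdays n: 292
  1716-04-03
$ stash purge k: bipra
  powed
$ stash carries k: mirare
  no


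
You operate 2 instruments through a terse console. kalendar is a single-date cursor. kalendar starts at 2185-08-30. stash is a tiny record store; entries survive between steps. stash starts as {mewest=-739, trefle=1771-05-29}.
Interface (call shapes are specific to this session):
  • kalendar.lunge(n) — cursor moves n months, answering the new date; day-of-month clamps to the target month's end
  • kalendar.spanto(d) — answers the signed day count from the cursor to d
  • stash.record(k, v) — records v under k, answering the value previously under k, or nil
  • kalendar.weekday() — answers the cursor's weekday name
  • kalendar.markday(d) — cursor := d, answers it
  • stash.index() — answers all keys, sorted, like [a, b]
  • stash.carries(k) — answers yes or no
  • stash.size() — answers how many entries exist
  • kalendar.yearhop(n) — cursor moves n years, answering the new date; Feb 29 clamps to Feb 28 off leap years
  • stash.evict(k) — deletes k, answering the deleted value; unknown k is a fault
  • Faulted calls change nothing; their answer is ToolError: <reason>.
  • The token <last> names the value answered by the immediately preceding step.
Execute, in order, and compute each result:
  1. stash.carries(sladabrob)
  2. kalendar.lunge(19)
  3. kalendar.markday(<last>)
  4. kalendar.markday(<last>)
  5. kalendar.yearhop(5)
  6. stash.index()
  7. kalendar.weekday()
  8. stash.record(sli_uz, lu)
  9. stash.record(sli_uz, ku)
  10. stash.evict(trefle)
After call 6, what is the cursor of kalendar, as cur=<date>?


·→ stash.carries(k: sladabrob)
·← no
·→ kalendar.lunge(n: 19)
·← 2187-03-30
·→ kalendar.markday(d: <last>)
·← 2187-03-30
·→ kalendar.markday(d: <last>)
·← 2187-03-30
·→ kalendar.yearhop(n: 5)
·← 2192-03-30
·→ stash.index()
·← [mewest, trefle]
·→ kalendar.weekday()
·← Friday
·→ stash.record(k: sli_uz, v: lu)
·← nil
·→ stash.record(k: sli_uz, v: ku)
·← lu
·→ stash.evict(k: trefle)
·← 1771-05-29

Answer: cur=2192-03-30


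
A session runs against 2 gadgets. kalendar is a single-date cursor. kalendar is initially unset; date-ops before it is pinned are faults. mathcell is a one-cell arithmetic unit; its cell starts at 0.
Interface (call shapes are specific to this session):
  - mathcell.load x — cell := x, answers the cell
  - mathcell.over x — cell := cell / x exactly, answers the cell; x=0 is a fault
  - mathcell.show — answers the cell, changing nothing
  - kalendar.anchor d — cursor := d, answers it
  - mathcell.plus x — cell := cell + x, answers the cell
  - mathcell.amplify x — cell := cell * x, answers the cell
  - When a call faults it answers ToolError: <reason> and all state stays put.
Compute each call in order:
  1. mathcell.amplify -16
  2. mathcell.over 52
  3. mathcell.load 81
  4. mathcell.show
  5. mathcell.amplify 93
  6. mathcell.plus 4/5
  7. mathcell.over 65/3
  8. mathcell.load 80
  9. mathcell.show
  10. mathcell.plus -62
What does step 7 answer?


% amplify(x='-16') ~> 0
% over(x='52') ~> 0
% load(x='81') ~> 81
% show() ~> 81
% amplify(x='93') ~> 7533
% plus(x='4/5') ~> 37669/5
% over(x='65/3') ~> 113007/325
% load(x='80') ~> 80
% show() ~> 80
% plus(x='-62') ~> 18

Answer: 113007/325


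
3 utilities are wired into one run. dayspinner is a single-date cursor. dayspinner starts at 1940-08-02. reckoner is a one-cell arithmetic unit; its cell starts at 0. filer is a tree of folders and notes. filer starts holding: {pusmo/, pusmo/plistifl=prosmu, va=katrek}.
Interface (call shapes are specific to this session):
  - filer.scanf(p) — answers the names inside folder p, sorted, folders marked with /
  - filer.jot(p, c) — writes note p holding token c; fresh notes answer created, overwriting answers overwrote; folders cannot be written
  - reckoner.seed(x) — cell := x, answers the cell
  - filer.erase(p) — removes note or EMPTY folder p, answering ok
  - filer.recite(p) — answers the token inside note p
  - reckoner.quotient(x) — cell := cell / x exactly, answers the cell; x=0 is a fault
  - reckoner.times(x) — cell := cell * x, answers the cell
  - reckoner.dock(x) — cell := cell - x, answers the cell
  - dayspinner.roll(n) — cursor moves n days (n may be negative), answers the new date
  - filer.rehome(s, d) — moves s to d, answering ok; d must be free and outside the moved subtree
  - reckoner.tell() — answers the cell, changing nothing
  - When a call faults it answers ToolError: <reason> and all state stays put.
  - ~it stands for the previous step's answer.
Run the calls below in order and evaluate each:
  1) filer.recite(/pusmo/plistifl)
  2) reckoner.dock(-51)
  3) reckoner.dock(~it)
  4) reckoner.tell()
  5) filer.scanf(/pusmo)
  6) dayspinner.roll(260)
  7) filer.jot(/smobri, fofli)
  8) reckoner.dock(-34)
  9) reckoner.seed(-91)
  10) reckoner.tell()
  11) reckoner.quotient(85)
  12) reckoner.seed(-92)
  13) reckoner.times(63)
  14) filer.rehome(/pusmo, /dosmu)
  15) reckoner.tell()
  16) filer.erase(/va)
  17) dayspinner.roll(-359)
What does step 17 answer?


Answer: 1940-04-25

Derivation:
Calling recite with p='/pusmo/plistifl', which returns prosmu.
Then dock with x='-51': 51.
Invoking dock with x='~it', — result: 0.
I use tell, yielding 0.
I try scanf with p='/pusmo', giving [plistifl].
Now I run roll with n='260', which returns 1941-04-19.
Using jot with p='/smobri', c='fofli', and observe created.
I invoke dock with x='-34', — result: 34.
I invoke seed with x='-91': -91.
I call tell, which returns -91.
Calling quotient with x='85', yielding -91/85.
I call seed with x='-92', giving -92.
Using times with x='63', yielding -5796.
I call rehome with s='/pusmo', d='/dosmu', and observe ok.
Invoking tell, which returns -5796.
I invoke erase with p='/va', yielding ok.
Invoking roll with n='-359': 1940-04-25.


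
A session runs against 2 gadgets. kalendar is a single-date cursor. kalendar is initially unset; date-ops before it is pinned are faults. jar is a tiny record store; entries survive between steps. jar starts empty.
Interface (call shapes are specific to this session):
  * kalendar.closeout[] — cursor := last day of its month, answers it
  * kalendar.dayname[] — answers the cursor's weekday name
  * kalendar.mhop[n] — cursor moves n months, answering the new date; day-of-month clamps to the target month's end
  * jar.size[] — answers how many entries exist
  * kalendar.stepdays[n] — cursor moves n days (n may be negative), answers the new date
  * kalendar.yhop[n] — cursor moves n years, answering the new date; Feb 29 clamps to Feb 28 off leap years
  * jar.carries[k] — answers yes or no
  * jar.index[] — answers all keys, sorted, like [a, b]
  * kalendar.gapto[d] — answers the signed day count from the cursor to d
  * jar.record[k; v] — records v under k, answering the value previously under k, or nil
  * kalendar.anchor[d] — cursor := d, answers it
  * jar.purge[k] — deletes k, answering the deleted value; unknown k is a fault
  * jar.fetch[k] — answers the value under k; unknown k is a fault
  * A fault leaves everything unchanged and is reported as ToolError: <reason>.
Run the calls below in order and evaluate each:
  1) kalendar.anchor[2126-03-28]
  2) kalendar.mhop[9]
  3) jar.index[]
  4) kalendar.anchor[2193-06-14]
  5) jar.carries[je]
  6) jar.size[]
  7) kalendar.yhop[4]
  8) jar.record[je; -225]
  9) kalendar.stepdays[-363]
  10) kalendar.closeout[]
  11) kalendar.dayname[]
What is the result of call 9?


Answer: 2196-06-16

Derivation:
-- 1. kalendar.anchor(d='2126-03-28') : 2126-03-28
-- 2. kalendar.mhop(n='9') : 2126-12-28
-- 3. jar.index() : []
-- 4. kalendar.anchor(d='2193-06-14') : 2193-06-14
-- 5. jar.carries(k='je') : no
-- 6. jar.size() : 0
-- 7. kalendar.yhop(n='4') : 2197-06-14
-- 8. jar.record(k='je', v='-225') : nil
-- 9. kalendar.stepdays(n='-363') : 2196-06-16
-- 10. kalendar.closeout() : 2196-06-30
-- 11. kalendar.dayname() : Thursday


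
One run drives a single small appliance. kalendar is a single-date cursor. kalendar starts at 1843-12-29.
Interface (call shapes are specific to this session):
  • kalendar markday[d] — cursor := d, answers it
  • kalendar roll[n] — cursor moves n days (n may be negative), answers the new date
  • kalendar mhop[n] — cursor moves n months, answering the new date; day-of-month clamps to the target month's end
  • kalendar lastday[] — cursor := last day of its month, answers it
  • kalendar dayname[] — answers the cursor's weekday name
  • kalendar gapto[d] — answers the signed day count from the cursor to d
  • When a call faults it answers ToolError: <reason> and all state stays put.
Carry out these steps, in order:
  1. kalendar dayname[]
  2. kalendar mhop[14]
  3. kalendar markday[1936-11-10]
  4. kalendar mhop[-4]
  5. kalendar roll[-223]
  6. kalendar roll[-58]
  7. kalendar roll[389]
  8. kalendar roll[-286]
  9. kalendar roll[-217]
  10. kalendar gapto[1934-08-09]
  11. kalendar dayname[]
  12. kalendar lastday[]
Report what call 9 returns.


~$ kalendar dayname
  Friday
~$ kalendar mhop 14
  1845-02-28
~$ kalendar markday 1936-11-10
  1936-11-10
~$ kalendar mhop -4
  1936-07-10
~$ kalendar roll -223
  1935-11-30
~$ kalendar roll -58
  1935-10-03
~$ kalendar roll 389
  1936-10-26
~$ kalendar roll -286
  1936-01-14
~$ kalendar roll -217
  1935-06-11
~$ kalendar gapto 1934-08-09
  -306
~$ kalendar dayname
  Tuesday
~$ kalendar lastday
  1935-06-30

Answer: 1935-06-11


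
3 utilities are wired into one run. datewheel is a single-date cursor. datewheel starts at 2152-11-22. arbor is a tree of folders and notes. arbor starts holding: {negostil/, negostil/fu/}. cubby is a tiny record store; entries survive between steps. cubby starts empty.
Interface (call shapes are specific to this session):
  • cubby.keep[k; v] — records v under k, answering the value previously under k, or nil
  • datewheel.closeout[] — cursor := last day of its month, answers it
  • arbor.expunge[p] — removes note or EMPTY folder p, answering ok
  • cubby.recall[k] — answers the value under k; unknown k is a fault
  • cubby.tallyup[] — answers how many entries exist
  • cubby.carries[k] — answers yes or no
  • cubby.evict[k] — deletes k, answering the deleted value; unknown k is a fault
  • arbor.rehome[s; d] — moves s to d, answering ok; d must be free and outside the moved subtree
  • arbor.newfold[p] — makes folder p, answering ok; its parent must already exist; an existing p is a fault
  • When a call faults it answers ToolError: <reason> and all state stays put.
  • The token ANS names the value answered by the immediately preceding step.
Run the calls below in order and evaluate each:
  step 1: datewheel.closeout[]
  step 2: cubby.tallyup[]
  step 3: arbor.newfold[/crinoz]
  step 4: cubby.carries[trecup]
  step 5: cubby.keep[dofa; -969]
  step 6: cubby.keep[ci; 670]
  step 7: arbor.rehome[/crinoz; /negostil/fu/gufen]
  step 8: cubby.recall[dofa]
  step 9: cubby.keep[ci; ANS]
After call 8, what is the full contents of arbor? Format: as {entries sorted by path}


Answer: {negostil/, negostil/fu/, negostil/fu/gufen/}

Derivation:
% datewheel.closeout
:: 2152-11-30
% cubby.tallyup
:: 0
% arbor.newfold p: /crinoz
:: ok
% cubby.carries k: trecup
:: no
% cubby.keep k: dofa v: -969
:: nil
% cubby.keep k: ci v: 670
:: nil
% arbor.rehome s: /crinoz d: /negostil/fu/gufen
:: ok
% cubby.recall k: dofa
:: -969
% cubby.keep k: ci v: ANS
:: 670


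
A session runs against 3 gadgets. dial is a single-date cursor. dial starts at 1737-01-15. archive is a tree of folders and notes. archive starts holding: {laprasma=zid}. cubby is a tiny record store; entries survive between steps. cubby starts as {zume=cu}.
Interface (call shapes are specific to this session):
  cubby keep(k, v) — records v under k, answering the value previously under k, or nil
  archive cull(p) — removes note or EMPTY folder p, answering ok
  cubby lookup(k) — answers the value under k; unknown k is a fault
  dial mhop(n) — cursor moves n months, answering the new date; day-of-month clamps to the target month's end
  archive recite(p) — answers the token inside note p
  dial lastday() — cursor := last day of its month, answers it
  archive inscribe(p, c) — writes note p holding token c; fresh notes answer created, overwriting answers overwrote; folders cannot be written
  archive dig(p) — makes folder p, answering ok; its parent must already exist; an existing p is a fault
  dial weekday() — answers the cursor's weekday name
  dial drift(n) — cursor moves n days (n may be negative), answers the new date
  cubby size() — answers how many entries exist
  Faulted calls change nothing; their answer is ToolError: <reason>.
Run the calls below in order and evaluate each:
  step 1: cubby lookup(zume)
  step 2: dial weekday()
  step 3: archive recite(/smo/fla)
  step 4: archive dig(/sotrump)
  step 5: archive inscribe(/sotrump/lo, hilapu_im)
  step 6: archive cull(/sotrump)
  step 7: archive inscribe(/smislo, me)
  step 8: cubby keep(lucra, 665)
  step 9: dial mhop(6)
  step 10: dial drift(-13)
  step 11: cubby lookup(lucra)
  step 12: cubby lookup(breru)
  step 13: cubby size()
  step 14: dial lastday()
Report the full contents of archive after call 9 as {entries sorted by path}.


·→ cubby lookup(k=zume)
·← cu
·→ dial weekday()
·← Tuesday
·→ archive recite(p=/smo/fla)
·← ToolError: not found
·→ archive dig(p=/sotrump)
·← ok
·→ archive inscribe(p=/sotrump/lo, c=hilapu_im)
·← created
·→ archive cull(p=/sotrump)
·← ToolError: not empty
·→ archive inscribe(p=/smislo, c=me)
·← created
·→ cubby keep(k=lucra, v=665)
·← nil
·→ dial mhop(n=6)
·← 1737-07-15
·→ dial drift(n=-13)
·← 1737-07-02
·→ cubby lookup(k=lucra)
·← 665
·→ cubby lookup(k=breru)
·← ToolError: no such key breru
·→ cubby size()
·← 2
·→ dial lastday()
·← 1737-07-31

Answer: {laprasma=zid, smislo=me, sotrump/, sotrump/lo=hilapu_im}


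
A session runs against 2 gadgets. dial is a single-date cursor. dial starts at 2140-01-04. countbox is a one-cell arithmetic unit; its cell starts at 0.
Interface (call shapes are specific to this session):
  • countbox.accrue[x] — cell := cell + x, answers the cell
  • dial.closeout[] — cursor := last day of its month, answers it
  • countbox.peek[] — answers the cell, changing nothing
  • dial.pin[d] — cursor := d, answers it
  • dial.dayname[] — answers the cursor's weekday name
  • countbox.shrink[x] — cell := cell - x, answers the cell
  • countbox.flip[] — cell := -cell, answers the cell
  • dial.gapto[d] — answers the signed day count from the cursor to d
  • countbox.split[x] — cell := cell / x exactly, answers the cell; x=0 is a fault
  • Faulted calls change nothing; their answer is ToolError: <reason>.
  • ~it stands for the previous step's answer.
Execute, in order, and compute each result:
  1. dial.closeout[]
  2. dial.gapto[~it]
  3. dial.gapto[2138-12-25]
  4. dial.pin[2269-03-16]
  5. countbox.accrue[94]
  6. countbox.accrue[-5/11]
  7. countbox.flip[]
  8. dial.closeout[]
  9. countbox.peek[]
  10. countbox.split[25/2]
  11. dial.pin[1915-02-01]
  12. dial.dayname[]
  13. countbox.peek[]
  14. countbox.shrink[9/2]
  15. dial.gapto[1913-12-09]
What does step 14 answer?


I run closeout, giving 2140-01-31.
I use gapto(d=~it), yielding 0.
Next I call gapto(d=2138-12-25), and observe -402.
I try pin(d=2269-03-16), — result: 2269-03-16.
Invoking accrue(x=94), yielding 94.
Using accrue(x=-5/11), → 1029/11.
Now I run flip(), → -1029/11.
Now I run closeout, and observe 2269-03-31.
Invoking peek(), and get -1029/11.
Now I run split(x=25/2), giving -2058/275.
Then pin(d=1915-02-01), which returns 1915-02-01.
I try dayname: Monday.
Next I call peek, giving -2058/275.
Next I call shrink(x=9/2), yielding -6591/550.
Invoking gapto(d=1913-12-09), and see -419.

Answer: -6591/550


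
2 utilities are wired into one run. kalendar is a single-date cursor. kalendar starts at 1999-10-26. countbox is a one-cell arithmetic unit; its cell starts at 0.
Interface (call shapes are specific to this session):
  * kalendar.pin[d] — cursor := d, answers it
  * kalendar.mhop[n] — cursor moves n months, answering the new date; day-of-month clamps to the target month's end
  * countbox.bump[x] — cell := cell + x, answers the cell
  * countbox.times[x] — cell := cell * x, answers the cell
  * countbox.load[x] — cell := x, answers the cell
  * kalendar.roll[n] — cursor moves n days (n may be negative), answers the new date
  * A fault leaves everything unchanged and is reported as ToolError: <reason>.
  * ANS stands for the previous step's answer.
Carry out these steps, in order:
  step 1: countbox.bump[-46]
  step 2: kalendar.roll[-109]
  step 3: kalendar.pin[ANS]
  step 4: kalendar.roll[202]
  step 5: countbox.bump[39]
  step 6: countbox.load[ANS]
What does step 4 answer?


Answer: 2000-01-27

Derivation:
Do: countbox.bump[x='-46']
See: -46
Do: kalendar.roll[n='-109']
See: 1999-07-09
Do: kalendar.pin[d='ANS']
See: 1999-07-09
Do: kalendar.roll[n='202']
See: 2000-01-27
Do: countbox.bump[x='39']
See: -7
Do: countbox.load[x='ANS']
See: -7


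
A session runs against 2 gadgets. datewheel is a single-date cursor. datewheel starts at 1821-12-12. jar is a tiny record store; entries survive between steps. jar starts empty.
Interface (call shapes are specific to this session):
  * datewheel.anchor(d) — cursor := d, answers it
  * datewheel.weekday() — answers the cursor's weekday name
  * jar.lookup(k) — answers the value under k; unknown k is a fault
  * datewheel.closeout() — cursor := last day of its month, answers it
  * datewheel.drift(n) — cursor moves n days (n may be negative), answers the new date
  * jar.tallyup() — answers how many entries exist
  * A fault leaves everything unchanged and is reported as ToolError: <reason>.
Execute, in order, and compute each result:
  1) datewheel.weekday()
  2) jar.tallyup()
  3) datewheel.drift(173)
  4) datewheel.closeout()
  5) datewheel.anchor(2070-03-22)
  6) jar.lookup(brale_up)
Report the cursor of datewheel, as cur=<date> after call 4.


Answer: cur=1822-06-30

Derivation:
==> datewheel.weekday()
<== Wednesday
==> jar.tallyup()
<== 0
==> datewheel.drift(n: 173)
<== 1822-06-03
==> datewheel.closeout()
<== 1822-06-30
==> datewheel.anchor(d: 2070-03-22)
<== 2070-03-22
==> jar.lookup(k: brale_up)
<== ToolError: no such key brale_up


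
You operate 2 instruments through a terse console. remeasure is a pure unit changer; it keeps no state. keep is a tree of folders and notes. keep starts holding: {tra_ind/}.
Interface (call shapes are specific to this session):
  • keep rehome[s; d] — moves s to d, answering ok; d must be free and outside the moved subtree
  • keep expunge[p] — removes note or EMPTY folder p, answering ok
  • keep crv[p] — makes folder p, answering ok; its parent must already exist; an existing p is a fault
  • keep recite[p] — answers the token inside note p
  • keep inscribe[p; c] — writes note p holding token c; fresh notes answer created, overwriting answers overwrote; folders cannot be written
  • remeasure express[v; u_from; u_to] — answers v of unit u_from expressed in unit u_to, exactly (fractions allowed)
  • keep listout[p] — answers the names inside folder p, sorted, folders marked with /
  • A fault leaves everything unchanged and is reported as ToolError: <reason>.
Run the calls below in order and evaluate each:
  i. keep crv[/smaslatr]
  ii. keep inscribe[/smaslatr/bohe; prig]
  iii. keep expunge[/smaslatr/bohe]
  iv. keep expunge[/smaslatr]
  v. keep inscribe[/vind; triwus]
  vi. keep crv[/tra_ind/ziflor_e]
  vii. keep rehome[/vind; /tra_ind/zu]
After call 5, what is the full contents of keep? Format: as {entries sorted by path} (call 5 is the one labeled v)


> keep crv p=/smaslatr
[out] ok
> keep inscribe p=/smaslatr/bohe c=prig
[out] created
> keep expunge p=/smaslatr/bohe
[out] ok
> keep expunge p=/smaslatr
[out] ok
> keep inscribe p=/vind c=triwus
[out] created
> keep crv p=/tra_ind/ziflor_e
[out] ok
> keep rehome s=/vind d=/tra_ind/zu
[out] ok

Answer: {tra_ind/, vind=triwus}


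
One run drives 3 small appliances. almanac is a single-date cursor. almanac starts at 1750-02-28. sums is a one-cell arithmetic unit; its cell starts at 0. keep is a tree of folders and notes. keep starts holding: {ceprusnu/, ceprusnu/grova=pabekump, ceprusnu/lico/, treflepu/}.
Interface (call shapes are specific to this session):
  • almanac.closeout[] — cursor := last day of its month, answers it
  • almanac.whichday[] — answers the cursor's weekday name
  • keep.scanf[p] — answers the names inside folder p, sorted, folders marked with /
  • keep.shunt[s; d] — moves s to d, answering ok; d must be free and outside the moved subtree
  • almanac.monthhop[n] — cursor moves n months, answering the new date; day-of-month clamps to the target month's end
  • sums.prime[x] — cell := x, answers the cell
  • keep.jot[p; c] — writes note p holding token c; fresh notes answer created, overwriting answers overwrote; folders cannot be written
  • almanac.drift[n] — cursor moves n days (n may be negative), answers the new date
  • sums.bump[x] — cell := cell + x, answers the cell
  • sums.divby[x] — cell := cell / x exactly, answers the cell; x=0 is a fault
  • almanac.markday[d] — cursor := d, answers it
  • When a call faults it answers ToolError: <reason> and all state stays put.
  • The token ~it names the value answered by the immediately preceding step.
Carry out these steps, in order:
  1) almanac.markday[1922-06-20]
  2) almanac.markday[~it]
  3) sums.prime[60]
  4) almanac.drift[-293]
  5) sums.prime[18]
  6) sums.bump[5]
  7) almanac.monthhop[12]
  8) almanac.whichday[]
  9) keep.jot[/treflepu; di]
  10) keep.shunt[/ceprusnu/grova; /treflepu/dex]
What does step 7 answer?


Answer: 1922-08-31

Derivation:
I try markday(d=1922-06-20), giving 1922-06-20.
Invoking markday(d=~it): 1922-06-20.
I call prime(x=60): 60.
Calling drift(n=-293): 1921-08-31.
I use prime(x=18), giving 18.
Invoking bump(x=5), — result: 23.
I use monthhop(n=12), — result: 1922-08-31.
I use whichday(), which returns Thursday.
I try jot(p=/treflepu, c=di), → ToolError: is a directory.
I call shunt(s=/ceprusnu/grova, d=/treflepu/dex), → ok.


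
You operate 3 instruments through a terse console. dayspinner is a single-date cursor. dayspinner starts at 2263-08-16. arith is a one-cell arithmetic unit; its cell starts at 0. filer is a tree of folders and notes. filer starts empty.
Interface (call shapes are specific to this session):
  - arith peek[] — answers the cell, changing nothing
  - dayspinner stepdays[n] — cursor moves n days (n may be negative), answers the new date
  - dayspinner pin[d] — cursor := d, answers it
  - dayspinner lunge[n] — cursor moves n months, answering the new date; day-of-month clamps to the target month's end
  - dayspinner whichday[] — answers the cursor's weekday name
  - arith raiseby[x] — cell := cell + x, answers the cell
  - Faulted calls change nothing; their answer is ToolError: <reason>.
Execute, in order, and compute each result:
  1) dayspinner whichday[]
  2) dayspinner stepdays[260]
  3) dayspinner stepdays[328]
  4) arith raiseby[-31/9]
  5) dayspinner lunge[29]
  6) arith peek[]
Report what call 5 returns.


Answer: 2267-08-26

Derivation:
Then dayspinner whichday, giving Sunday.
I call dayspinner stepdays using n=260, → 2264-05-02.
Calling dayspinner stepdays using n=328, yielding 2265-03-26.
I call arith raiseby using x=-31/9, → -31/9.
Next I call dayspinner lunge using n=29, — result: 2267-08-26.
I call arith peek(), → -31/9.


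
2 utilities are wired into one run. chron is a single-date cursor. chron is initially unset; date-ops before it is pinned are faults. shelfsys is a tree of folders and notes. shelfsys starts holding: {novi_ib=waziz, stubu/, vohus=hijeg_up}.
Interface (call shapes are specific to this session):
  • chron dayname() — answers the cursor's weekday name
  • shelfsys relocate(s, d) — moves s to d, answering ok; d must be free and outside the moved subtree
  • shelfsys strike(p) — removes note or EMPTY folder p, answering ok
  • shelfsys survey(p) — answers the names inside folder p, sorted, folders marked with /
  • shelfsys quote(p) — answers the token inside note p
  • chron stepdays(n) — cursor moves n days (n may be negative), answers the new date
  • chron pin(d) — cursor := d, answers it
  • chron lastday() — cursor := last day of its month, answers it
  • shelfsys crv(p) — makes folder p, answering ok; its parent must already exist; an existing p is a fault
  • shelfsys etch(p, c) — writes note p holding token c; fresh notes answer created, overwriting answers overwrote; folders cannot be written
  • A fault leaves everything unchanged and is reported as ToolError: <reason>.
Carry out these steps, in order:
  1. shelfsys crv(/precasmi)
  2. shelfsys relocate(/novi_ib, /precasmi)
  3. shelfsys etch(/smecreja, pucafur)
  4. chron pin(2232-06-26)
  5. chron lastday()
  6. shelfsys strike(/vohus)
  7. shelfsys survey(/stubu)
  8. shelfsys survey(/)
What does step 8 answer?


% shelfsys crv(p=/precasmi) => ok
% shelfsys relocate(s=/novi_ib, d=/precasmi) => ToolError: exists
% shelfsys etch(p=/smecreja, c=pucafur) => created
% chron pin(d=2232-06-26) => 2232-06-26
% chron lastday() => 2232-06-30
% shelfsys strike(p=/vohus) => ok
% shelfsys survey(p=/stubu) => []
% shelfsys survey(p=/) => [novi_ib, precasmi/, smecreja, stubu/]

Answer: [novi_ib, precasmi/, smecreja, stubu/]


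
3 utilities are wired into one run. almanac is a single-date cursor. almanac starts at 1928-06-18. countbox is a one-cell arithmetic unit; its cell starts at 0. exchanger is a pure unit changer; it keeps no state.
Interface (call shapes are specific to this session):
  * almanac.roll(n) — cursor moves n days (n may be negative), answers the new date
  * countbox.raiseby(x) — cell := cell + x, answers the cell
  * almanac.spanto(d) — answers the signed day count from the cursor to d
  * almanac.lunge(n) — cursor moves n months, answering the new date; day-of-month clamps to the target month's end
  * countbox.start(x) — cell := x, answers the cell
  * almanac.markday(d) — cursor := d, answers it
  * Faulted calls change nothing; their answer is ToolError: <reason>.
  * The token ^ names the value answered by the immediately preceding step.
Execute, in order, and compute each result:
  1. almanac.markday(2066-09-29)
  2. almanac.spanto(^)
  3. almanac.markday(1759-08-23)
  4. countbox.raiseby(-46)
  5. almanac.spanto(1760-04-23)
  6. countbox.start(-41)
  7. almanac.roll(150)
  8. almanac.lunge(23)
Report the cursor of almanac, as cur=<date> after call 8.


Answer: cur=1761-12-20

Derivation:
~$ almanac.markday d='2066-09-29'
  2066-09-29
~$ almanac.spanto d='^'
  0
~$ almanac.markday d='1759-08-23'
  1759-08-23
~$ countbox.raiseby x='-46'
  -46
~$ almanac.spanto d='1760-04-23'
  244
~$ countbox.start x='-41'
  -41
~$ almanac.roll n='150'
  1760-01-20
~$ almanac.lunge n='23'
  1761-12-20
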